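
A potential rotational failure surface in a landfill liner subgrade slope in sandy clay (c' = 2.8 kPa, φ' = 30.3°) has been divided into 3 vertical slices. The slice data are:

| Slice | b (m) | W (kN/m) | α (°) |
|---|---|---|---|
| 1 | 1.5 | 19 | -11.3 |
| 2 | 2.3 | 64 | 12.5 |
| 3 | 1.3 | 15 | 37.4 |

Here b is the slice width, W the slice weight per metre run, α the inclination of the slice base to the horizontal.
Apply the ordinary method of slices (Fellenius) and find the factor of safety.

Ordinary method of slices: FS = Σ[c'·Δl_i + (W_i cosα_i)·tanφ'] / Σ W_i sinα_i, with Δl_i = b_i / cosα_i.
Slice 1: Δl = 1.5/cos(-11.3°) = 1.530 m; N'_1 = 19·cos(-11.3°) = 18.6; c'Δl = 4.28; W sinα = -3.7
Slice 2: Δl = 2.3/cos12.5° = 2.356 m; N'_2 = 64·cos12.5° = 62.5; c'Δl = 6.60; W sinα = 13.9
Slice 3: Δl = 1.3/cos37.4° = 1.636 m; N'_3 = 15·cos37.4° = 11.9; c'Δl = 4.58; W sinα = 9.1
Σc'Δl = 15.5 kN/m; ΣN' = 93.0 kN/m; ΣW sinα = 19.2 kN/m
Resisting = 15.5 + 93.0·tan30.3° = 15.5 + 54.4 = 69.8 kN/m
FS = 69.8 / 19.2 = 3.629

FS = 3.63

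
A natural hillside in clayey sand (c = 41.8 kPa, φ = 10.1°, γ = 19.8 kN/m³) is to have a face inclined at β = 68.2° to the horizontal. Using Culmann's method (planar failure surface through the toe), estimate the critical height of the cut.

Culmann's analysis gives the critical failure plane at α_cr = (β + φ)/2 = (68.2 + 10.1)/2 = 39.1°, and the critical height
H_c = (4c/γ) · sinβ cosφ / [1 − cos(β − φ)]
    = (4·41.8/19.8) · sin68.2°·cos10.1° / [1 − cos(58.1°)]
    = 8.444 · 0.9285·0.9845 / [1 − 0.5284]
    = 8.444 · 0.9141 / 0.4716
    = 16.37 m

H_c = 16.37 m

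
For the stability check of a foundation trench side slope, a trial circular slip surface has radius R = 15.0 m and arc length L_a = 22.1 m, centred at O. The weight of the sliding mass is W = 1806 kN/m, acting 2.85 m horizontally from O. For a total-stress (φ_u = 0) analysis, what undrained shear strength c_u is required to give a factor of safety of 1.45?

c_u = 22.5 kPa

FS = c_u·L_a·R / (W·d), so c_u = FS·W·d / (L_a·R).
c_u = 1.45·1806·2.85 / (22.10·15.0) = 7463.3 / 331.50 = 22.51 kPa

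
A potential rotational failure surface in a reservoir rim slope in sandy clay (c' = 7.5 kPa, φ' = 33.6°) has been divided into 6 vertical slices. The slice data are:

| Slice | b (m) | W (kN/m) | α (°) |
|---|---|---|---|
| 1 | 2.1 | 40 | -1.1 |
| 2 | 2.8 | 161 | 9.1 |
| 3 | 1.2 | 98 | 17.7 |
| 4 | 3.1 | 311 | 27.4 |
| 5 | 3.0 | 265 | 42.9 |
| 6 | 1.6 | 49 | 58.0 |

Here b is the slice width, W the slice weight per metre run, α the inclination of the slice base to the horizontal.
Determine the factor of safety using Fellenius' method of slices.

FS = 1.55

Ordinary method of slices: FS = Σ[c'·Δl_i + (W_i cosα_i)·tanφ'] / Σ W_i sinα_i, with Δl_i = b_i / cosα_i.
Slice 1: Δl = 2.1/cos(-1.1°) = 2.100 m; N'_1 = 40·cos(-1.1°) = 40.0; c'Δl = 15.75; W sinα = -0.8
Slice 2: Δl = 2.8/cos9.1° = 2.836 m; N'_2 = 161·cos9.1° = 159.0; c'Δl = 21.27; W sinα = 25.5
Slice 3: Δl = 1.2/cos17.7° = 1.260 m; N'_3 = 98·cos17.7° = 93.4; c'Δl = 9.45; W sinα = 29.8
Slice 4: Δl = 3.1/cos27.4° = 3.492 m; N'_4 = 311·cos27.4° = 276.1; c'Δl = 26.19; W sinα = 143.1
Slice 5: Δl = 3.0/cos42.9° = 4.095 m; N'_5 = 265·cos42.9° = 194.1; c'Δl = 30.71; W sinα = 180.4
Slice 6: Δl = 1.6/cos58.0° = 3.019 m; N'_6 = 49·cos58.0° = 26.0; c'Δl = 22.64; W sinα = 41.6
Σc'Δl = 126.0 kN/m; ΣN' = 788.5 kN/m; ΣW sinα = 419.6 kN/m
Resisting = 126.0 + 788.5·tan33.6° = 126.0 + 523.9 = 649.9 kN/m
FS = 649.9 / 419.6 = 1.549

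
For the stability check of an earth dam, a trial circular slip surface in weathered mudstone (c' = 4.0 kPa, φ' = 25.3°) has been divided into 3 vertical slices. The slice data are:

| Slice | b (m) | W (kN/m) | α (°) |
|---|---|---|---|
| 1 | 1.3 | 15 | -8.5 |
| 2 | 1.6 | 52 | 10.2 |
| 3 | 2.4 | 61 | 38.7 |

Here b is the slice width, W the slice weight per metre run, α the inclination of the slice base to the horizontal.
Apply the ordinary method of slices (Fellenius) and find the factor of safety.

Ordinary method of slices: FS = Σ[c'·Δl_i + (W_i cosα_i)·tanφ'] / Σ W_i sinα_i, with Δl_i = b_i / cosα_i.
Slice 1: Δl = 1.3/cos(-8.5°) = 1.314 m; N'_1 = 15·cos(-8.5°) = 14.8; c'Δl = 5.26; W sinα = -2.2
Slice 2: Δl = 1.6/cos10.2° = 1.626 m; N'_2 = 52·cos10.2° = 51.2; c'Δl = 6.50; W sinα = 9.2
Slice 3: Δl = 2.4/cos38.7° = 3.075 m; N'_3 = 61·cos38.7° = 47.6; c'Δl = 12.30; W sinα = 38.1
Σc'Δl = 24.1 kN/m; ΣN' = 113.6 kN/m; ΣW sinα = 45.1 kN/m
Resisting = 24.1 + 113.6·tan25.3° = 24.1 + 53.7 = 77.8 kN/m
FS = 77.8 / 45.1 = 1.723

FS = 1.72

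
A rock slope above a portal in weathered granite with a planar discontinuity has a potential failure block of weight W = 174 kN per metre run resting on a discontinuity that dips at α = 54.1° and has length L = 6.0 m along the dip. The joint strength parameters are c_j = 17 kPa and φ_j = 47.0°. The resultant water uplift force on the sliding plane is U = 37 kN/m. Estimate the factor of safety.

FS = 1.22

Resolving the block weight along and normal to the plane and applying the Mohr–Coulomb strength on the joint:
N' = W cosα − U = 174·cos54.1° − 37 = 65.0 kN/m
Driving force T = W sinα = 174·sin54.1° = 140.9 kN/m
Resisting force R = c_j·L + N'·tanφ_j = 17·6.0 + 65.0·tan47.0° = 102.0 + 69.7 = 171.7 kN/m
FS = R / T = 171.7 / 140.9 = 1.218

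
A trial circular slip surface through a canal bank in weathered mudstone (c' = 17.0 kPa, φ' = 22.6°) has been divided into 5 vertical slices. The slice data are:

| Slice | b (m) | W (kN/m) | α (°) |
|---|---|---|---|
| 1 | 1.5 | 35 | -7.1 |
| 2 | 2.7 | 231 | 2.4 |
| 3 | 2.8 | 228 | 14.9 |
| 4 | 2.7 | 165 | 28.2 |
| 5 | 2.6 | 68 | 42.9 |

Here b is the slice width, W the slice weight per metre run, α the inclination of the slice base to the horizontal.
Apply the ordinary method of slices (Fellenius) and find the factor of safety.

Ordinary method of slices: FS = Σ[c'·Δl_i + (W_i cosα_i)·tanφ'] / Σ W_i sinα_i, with Δl_i = b_i / cosα_i.
Slice 1: Δl = 1.5/cos(-7.1°) = 1.512 m; N'_1 = 35·cos(-7.1°) = 34.7; c'Δl = 25.70; W sinα = -4.3
Slice 2: Δl = 2.7/cos2.4° = 2.702 m; N'_2 = 231·cos2.4° = 230.8; c'Δl = 45.94; W sinα = 9.7
Slice 3: Δl = 2.8/cos14.9° = 2.897 m; N'_3 = 228·cos14.9° = 220.3; c'Δl = 49.26; W sinα = 58.6
Slice 4: Δl = 2.7/cos28.2° = 3.064 m; N'_4 = 165·cos28.2° = 145.4; c'Δl = 52.08; W sinα = 78.0
Slice 5: Δl = 2.6/cos42.9° = 3.549 m; N'_5 = 68·cos42.9° = 49.8; c'Δl = 60.34; W sinα = 46.3
Σc'Δl = 233.3 kN/m; ΣN' = 681.1 kN/m; ΣW sinα = 188.2 kN/m
Resisting = 233.3 + 681.1·tan22.6° = 233.3 + 283.5 = 516.8 kN/m
FS = 516.8 / 188.2 = 2.746

FS = 2.75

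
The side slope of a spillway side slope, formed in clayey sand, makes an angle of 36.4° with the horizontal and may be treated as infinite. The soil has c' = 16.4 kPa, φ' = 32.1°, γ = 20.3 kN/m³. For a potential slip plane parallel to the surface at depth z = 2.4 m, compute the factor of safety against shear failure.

FS = 1.56

For an infinite slope with a slip plane parallel to the surface (no pore pressure): FS = [c' + γz cos²β tanφ'] / [γz sinβ cosβ].
γz = 20.3·2.4 = 48.72 kN/m²
Numerator = 16.4 + 48.72·cos²36.4°·tan32.1° = 16.4 + 48.72·0.6479·0.6273 = 36.200 kPa
Denominator = 48.72·sin36.4°·cos36.4° = 48.72·0.5934·0.8049 = 23.271 kPa
FS = 36.200 / 23.271 = 1.556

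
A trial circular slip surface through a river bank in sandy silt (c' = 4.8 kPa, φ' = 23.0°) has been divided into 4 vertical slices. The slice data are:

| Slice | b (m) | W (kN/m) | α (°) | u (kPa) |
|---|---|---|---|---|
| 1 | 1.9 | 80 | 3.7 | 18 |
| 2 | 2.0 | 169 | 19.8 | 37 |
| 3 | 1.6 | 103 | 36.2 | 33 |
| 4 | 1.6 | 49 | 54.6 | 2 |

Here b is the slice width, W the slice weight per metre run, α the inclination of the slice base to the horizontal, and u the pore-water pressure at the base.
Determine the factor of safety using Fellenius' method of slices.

Ordinary method of slices: FS = Σ[c'·Δl_i + (W_i cosα_i − u_i·Δl_i)·tanφ'] / Σ W_i sinα_i, with Δl_i = b_i / cosα_i.
Slice 1: Δl = 1.9/cos3.7° = 1.904 m; N'_1 = 80·cos3.7° − 18·1.904 = 45.6; c'Δl = 9.14; W sinα = 5.2
Slice 2: Δl = 2.0/cos19.8° = 2.126 m; N'_2 = 169·cos19.8° − 37·2.126 = 80.4; c'Δl = 10.20; W sinα = 57.2
Slice 3: Δl = 1.6/cos36.2° = 1.983 m; N'_3 = 103·cos36.2° − 33·1.983 = 17.7; c'Δl = 9.52; W sinα = 60.8
Slice 4: Δl = 1.6/cos54.6° = 2.762 m; N'_4 = 49·cos54.6° − 2·2.762 = 22.9; c'Δl = 13.26; W sinα = 39.9
Σc'Δl = 42.1 kN/m; ΣN' = 166.5 kN/m; ΣW sinα = 163.2 kN/m
Resisting = 42.1 + 166.5·tan23.0° = 42.1 + 70.7 = 112.8 kN/m
FS = 112.8 / 163.2 = 0.691

FS = 0.69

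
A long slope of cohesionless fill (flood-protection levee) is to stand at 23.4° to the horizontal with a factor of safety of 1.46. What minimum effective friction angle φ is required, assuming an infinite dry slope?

FS = tanφ/tanβ ⇒ tanφ = FS · tanβ = 1.46 · tan23.4° = 0.6318
φ = arctan(0.6318) = 32.28°

φ = 32.3°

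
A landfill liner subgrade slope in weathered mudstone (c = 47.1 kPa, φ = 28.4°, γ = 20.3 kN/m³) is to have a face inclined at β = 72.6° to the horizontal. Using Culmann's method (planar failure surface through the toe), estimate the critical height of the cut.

H_c = 27.52 m

Culmann's analysis gives the critical failure plane at α_cr = (β + φ)/2 = (72.6 + 28.4)/2 = 50.5°, and the critical height
H_c = (4c/γ) · sinβ cosφ / [1 − cos(β − φ)]
    = (4·47.1/20.3) · sin72.6°·cos28.4° / [1 − cos(44.2°)]
    = 9.281 · 0.9542·0.8796 / [1 − 0.7169]
    = 9.281 · 0.8394 / 0.2831
    = 27.52 m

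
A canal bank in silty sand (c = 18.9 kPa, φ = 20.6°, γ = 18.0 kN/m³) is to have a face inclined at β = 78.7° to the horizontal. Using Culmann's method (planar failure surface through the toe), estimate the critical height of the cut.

Culmann's analysis gives the critical failure plane at α_cr = (β + φ)/2 = (78.7 + 20.6)/2 = 49.7°, and the critical height
H_c = (4c/γ) · sinβ cosφ / [1 − cos(β − φ)]
    = (4·18.9/18.0) · sin78.7°·cos20.6° / [1 − cos(58.1°)]
    = 4.200 · 0.9806·0.9361 / [1 − 0.5284]
    = 4.200 · 0.9179 / 0.4716
    = 8.18 m

H_c = 8.18 m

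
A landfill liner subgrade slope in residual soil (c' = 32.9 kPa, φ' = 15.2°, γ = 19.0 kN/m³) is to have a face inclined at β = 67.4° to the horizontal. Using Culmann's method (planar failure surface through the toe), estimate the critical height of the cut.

Culmann's analysis gives the critical failure plane at α_cr = (β + φ')/2 = (67.4 + 15.2)/2 = 41.3°, and the critical height
H_c = (4c'/γ) · sinβ cosφ' / [1 − cos(β − φ')]
    = (4·32.9/19.0) · sin67.4°·cos15.2° / [1 − cos(52.2°)]
    = 6.926 · 0.9232·0.9650 / [1 − 0.6129]
    = 6.926 · 0.8909 / 0.3871
    = 15.94 m

H_c = 15.94 m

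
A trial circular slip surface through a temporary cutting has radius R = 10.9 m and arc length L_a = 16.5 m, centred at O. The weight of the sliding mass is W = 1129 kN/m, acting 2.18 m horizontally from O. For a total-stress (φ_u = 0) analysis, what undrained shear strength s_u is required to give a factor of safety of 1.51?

FS = s_u·L_a·R / (W·d), so s_u = FS·W·d / (L_a·R).
s_u = 1.51·1129·2.18 / (16.50·10.9) = 3716.4 / 179.85 = 20.66 kPa

s_u = 20.7 kPa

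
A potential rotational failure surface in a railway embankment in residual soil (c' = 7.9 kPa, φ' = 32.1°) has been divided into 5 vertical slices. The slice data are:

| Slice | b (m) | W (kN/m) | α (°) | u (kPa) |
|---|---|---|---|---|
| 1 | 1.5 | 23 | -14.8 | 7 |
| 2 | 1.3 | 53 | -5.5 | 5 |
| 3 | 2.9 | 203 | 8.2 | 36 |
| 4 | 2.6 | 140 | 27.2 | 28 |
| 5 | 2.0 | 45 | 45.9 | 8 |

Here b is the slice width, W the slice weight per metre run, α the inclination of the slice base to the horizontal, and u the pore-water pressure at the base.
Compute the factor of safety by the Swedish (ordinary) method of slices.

FS = 1.92

Ordinary method of slices: FS = Σ[c'·Δl_i + (W_i cosα_i − u_i·Δl_i)·tanφ'] / Σ W_i sinα_i, with Δl_i = b_i / cosα_i.
Slice 1: Δl = 1.5/cos(-14.8°) = 1.551 m; N'_1 = 23·cos(-14.8°) − 7·1.551 = 11.4; c'Δl = 12.26; W sinα = -5.9
Slice 2: Δl = 1.3/cos(-5.5°) = 1.306 m; N'_2 = 53·cos(-5.5°) − 5·1.306 = 46.2; c'Δl = 10.32; W sinα = -5.1
Slice 3: Δl = 2.9/cos8.2° = 2.930 m; N'_3 = 203·cos8.2° − 36·2.930 = 95.4; c'Δl = 23.15; W sinα = 29.0
Slice 4: Δl = 2.6/cos27.2° = 2.923 m; N'_4 = 140·cos27.2° − 28·2.923 = 42.7; c'Δl = 23.09; W sinα = 64.0
Slice 5: Δl = 2.0/cos45.9° = 2.874 m; N'_5 = 45·cos45.9° − 8·2.874 = 8.3; c'Δl = 22.70; W sinα = 32.3
Σc'Δl = 91.5 kN/m; ΣN' = 204.0 kN/m; ΣW sinα = 114.3 kN/m
Resisting = 91.5 + 204.0·tan32.1° = 91.5 + 128.0 = 219.5 kN/m
FS = 219.5 / 114.3 = 1.920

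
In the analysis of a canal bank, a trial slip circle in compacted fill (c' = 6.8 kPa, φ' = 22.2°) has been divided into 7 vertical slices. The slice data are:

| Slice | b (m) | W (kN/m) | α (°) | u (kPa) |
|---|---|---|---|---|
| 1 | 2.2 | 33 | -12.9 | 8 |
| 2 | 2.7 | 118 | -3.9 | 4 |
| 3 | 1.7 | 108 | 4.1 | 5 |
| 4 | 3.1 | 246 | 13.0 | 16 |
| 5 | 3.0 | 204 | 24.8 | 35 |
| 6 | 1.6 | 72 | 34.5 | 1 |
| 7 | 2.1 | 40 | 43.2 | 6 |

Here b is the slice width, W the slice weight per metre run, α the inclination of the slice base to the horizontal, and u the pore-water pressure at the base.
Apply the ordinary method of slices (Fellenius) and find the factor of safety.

Ordinary method of slices: FS = Σ[c'·Δl_i + (W_i cosα_i − u_i·Δl_i)·tanφ'] / Σ W_i sinα_i, with Δl_i = b_i / cosα_i.
Slice 1: Δl = 2.2/cos(-12.9°) = 2.257 m; N'_1 = 33·cos(-12.9°) − 8·2.257 = 14.1; c'Δl = 15.35; W sinα = -7.4
Slice 2: Δl = 2.7/cos(-3.9°) = 2.706 m; N'_2 = 118·cos(-3.9°) − 4·2.706 = 106.9; c'Δl = 18.40; W sinα = -8.0
Slice 3: Δl = 1.7/cos4.1° = 1.704 m; N'_3 = 108·cos4.1° − 5·1.704 = 99.2; c'Δl = 11.59; W sinα = 7.7
Slice 4: Δl = 3.1/cos13.0° = 3.182 m; N'_4 = 246·cos13.0° − 16·3.182 = 188.8; c'Δl = 21.63; W sinα = 55.3
Slice 5: Δl = 3.0/cos24.8° = 3.305 m; N'_5 = 204·cos24.8° − 35·3.305 = 69.5; c'Δl = 22.47; W sinα = 85.6
Slice 6: Δl = 1.6/cos34.5° = 1.941 m; N'_6 = 72·cos34.5° − 1·1.941 = 57.4; c'Δl = 13.20; W sinα = 40.8
Slice 7: Δl = 2.1/cos43.2° = 2.881 m; N'_7 = 40·cos43.2° − 6·2.881 = 11.9; c'Δl = 19.59; W sinα = 27.4
Σc'Δl = 122.2 kN/m; ΣN' = 547.8 kN/m; ΣW sinα = 201.4 kN/m
Resisting = 122.2 + 547.8·tan22.2° = 122.2 + 223.6 = 345.8 kN/m
FS = 345.8 / 201.4 = 1.717

FS = 1.72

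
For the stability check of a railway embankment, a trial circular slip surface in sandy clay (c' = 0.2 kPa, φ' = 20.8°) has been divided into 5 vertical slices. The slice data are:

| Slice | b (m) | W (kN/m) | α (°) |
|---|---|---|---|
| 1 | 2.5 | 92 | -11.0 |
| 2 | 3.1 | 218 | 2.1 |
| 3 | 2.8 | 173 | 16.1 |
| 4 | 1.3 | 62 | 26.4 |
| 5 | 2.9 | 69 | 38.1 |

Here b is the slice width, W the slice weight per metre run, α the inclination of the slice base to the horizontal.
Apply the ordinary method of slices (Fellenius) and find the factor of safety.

Ordinary method of slices: FS = Σ[c'·Δl_i + (W_i cosα_i)·tanφ'] / Σ W_i sinα_i, with Δl_i = b_i / cosα_i.
Slice 1: Δl = 2.5/cos(-11.0°) = 2.547 m; N'_1 = 92·cos(-11.0°) = 90.3; c'Δl = 0.51; W sinα = -17.6
Slice 2: Δl = 3.1/cos2.1° = 3.102 m; N'_2 = 218·cos2.1° = 217.9; c'Δl = 0.62; W sinα = 8.0
Slice 3: Δl = 2.8/cos16.1° = 2.914 m; N'_3 = 173·cos16.1° = 166.2; c'Δl = 0.58; W sinα = 48.0
Slice 4: Δl = 1.3/cos26.4° = 1.451 m; N'_4 = 62·cos26.4° = 55.5; c'Δl = 0.29; W sinα = 27.6
Slice 5: Δl = 2.9/cos38.1° = 3.685 m; N'_5 = 69·cos38.1° = 54.3; c'Δl = 0.74; W sinα = 42.6
Σc'Δl = 2.7 kN/m; ΣN' = 584.2 kN/m; ΣW sinα = 108.6 kN/m
Resisting = 2.7 + 584.2·tan20.8° = 2.7 + 221.9 = 224.7 kN/m
FS = 224.7 / 108.6 = 2.070

FS = 2.07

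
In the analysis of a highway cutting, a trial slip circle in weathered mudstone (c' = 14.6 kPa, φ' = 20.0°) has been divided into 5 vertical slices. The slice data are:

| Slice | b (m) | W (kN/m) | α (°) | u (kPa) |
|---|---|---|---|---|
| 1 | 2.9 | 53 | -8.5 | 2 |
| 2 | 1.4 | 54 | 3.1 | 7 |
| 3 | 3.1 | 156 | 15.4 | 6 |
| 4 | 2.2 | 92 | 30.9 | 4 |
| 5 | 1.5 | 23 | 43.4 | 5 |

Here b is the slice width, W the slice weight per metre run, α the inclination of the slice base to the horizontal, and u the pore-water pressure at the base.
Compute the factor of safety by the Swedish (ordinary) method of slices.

Ordinary method of slices: FS = Σ[c'·Δl_i + (W_i cosα_i − u_i·Δl_i)·tanφ'] / Σ W_i sinα_i, with Δl_i = b_i / cosα_i.
Slice 1: Δl = 2.9/cos(-8.5°) = 2.932 m; N'_1 = 53·cos(-8.5°) − 2·2.932 = 46.6; c'Δl = 42.81; W sinα = -7.8
Slice 2: Δl = 1.4/cos3.1° = 1.402 m; N'_2 = 54·cos3.1° − 7·1.402 = 44.1; c'Δl = 20.47; W sinα = 2.9
Slice 3: Δl = 3.1/cos15.4° = 3.215 m; N'_3 = 156·cos15.4° − 6·3.215 = 131.1; c'Δl = 46.95; W sinα = 41.4
Slice 4: Δl = 2.2/cos30.9° = 2.564 m; N'_4 = 92·cos30.9° − 4·2.564 = 68.7; c'Δl = 37.43; W sinα = 47.2
Slice 5: Δl = 1.5/cos43.4° = 2.064 m; N'_5 = 23·cos43.4° − 5·2.064 = 6.4; c'Δl = 30.14; W sinα = 15.8
Σc'Δl = 177.8 kN/m; ΣN' = 296.8 kN/m; ΣW sinα = 99.6 kN/m
Resisting = 177.8 + 296.8·tan20.0° = 177.8 + 108.0 = 285.8 kN/m
FS = 285.8 / 99.6 = 2.871

FS = 2.87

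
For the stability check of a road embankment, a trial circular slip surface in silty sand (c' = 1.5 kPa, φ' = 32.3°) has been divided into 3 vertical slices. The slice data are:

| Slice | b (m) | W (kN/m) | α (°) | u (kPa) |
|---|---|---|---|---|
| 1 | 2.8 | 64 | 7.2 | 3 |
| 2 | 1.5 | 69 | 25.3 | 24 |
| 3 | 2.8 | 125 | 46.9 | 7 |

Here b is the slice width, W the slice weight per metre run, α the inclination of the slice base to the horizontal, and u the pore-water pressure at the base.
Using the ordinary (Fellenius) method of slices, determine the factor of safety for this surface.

Ordinary method of slices: FS = Σ[c'·Δl_i + (W_i cosα_i − u_i·Δl_i)·tanφ'] / Σ W_i sinα_i, with Δl_i = b_i / cosα_i.
Slice 1: Δl = 2.8/cos7.2° = 2.822 m; N'_1 = 64·cos7.2° − 3·2.822 = 55.0; c'Δl = 4.23; W sinα = 8.0
Slice 2: Δl = 1.5/cos25.3° = 1.659 m; N'_2 = 69·cos25.3° − 24·1.659 = 22.6; c'Δl = 2.49; W sinα = 29.5
Slice 3: Δl = 2.8/cos46.9° = 4.098 m; N'_3 = 125·cos46.9° − 7·4.098 = 56.7; c'Δl = 6.15; W sinα = 91.3
Σc'Δl = 12.9 kN/m; ΣN' = 134.3 kN/m; ΣW sinα = 128.8 kN/m
Resisting = 12.9 + 134.3·tan32.3° = 12.9 + 84.9 = 97.8 kN/m
FS = 97.8 / 128.8 = 0.759

FS = 0.76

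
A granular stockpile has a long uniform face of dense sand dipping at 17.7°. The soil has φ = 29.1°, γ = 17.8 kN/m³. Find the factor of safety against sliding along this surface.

FS = 1.74

For a dry cohesionless infinite slope the factor of safety is FS = tanφ / tanβ.
FS = tan29.1° / tan17.7° = 0.5566 / 0.3191 = 1.744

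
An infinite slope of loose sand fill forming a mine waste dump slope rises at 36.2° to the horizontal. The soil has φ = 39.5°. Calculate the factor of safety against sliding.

FS = 1.13

For a dry cohesionless infinite slope the factor of safety is FS = tanφ / tanβ.
FS = tan39.5° / tan36.2° = 0.8243 / 0.7319 = 1.126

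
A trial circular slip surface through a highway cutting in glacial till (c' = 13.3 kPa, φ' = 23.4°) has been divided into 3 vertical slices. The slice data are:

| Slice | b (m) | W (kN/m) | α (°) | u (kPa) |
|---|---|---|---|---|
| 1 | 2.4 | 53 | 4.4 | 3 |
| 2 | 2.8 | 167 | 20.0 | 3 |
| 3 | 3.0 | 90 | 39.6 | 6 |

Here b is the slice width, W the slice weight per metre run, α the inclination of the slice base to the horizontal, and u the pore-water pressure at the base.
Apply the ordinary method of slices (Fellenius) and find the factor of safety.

FS = 1.92

Ordinary method of slices: FS = Σ[c'·Δl_i + (W_i cosα_i − u_i·Δl_i)·tanφ'] / Σ W_i sinα_i, with Δl_i = b_i / cosα_i.
Slice 1: Δl = 2.4/cos4.4° = 2.407 m; N'_1 = 53·cos4.4° − 3·2.407 = 45.6; c'Δl = 32.01; W sinα = 4.1
Slice 2: Δl = 2.8/cos20.0° = 2.980 m; N'_2 = 167·cos20.0° − 3·2.980 = 148.0; c'Δl = 39.63; W sinα = 57.1
Slice 3: Δl = 3.0/cos39.6° = 3.894 m; N'_3 = 90·cos39.6° − 6·3.894 = 46.0; c'Δl = 51.78; W sinα = 57.4
Σc'Δl = 123.4 kN/m; ΣN' = 239.6 kN/m; ΣW sinα = 118.6 kN/m
Resisting = 123.4 + 239.6·tan23.4° = 123.4 + 103.7 = 227.1 kN/m
FS = 227.1 / 118.6 = 1.916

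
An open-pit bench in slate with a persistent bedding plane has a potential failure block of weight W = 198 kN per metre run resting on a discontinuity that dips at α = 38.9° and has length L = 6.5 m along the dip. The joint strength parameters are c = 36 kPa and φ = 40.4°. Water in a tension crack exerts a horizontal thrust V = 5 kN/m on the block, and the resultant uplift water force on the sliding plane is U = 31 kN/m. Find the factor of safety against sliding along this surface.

Resolving the block weight along and normal to the plane and applying the Mohr–Coulomb strength on the joint:
N' = W cosα − U − V sinα = 198·cos38.9° − 31 − 5·sin38.9° = 120.0 kN/m
Driving force T = W sinα + V cosα = 198·sin38.9° + 5·cos38.9° = 128.2 kN/m
Resisting force R = c·L + N'·tanφ = 36·6.5 + 120.0·tan40.4° = 234.0 + 102.1 = 336.1 kN/m
FS = R / T = 336.1 / 128.2 = 2.621

FS = 2.62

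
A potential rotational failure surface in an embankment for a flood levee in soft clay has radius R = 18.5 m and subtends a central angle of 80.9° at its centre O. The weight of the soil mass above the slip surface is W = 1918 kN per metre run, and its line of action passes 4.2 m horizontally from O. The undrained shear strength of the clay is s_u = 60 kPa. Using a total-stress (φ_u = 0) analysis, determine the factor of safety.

Taking moments about the centre O, the resisting moment is provided by the undrained shear strength acting along the arc:
Arc length L_a = R·θ = 18.5·(80.9°·π/180) = 18.5·1.4120 = 26.12 m
M_R = s_u·L_a·R = 60·26.12·18.5 = 28994.8 kN·m/m
M_D = W·d = 1918·4.2 = 8055.6 kN·m/m
FS = M_R / M_D = 28994.8 / 8055.6 = 3.599

FS = 3.60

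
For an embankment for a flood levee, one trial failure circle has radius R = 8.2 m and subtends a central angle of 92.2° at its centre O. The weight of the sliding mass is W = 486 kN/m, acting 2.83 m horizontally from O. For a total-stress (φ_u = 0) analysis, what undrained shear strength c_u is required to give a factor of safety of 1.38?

c_u = 17.5 kPa

FS = c_u·L_a·R / (W·d), so c_u = FS·W·d / (L_a·R).
Arc length L_a = R·θ = 8.2·(92.2°·π/180) = 8.2·1.6092 = 13.20 m
c_u = 1.38·486·2.83 / (13.20·8.2) = 1898.0 / 108.20 = 17.54 kPa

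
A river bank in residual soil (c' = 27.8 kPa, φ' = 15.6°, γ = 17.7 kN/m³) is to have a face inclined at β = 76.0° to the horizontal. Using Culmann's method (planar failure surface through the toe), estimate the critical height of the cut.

Culmann's analysis gives the critical failure plane at α_cr = (β + φ')/2 = (76.0 + 15.6)/2 = 45.8°, and the critical height
H_c = (4c'/γ) · sinβ cosφ' / [1 − cos(β − φ')]
    = (4·27.8/17.7) · sin76.0°·cos15.6° / [1 − cos(60.4°)]
    = 6.282 · 0.9703·0.9632 / [1 − 0.4939]
    = 6.282 · 0.9346 / 0.5061
    = 11.60 m

H_c = 11.60 m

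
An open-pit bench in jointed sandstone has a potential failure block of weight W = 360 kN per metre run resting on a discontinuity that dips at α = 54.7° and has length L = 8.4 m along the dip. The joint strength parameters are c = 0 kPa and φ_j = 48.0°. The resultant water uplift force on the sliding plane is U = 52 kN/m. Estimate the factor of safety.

FS = 0.59

Resolving the block weight along and normal to the plane and applying the Mohr–Coulomb strength on the joint:
N' = W cosα − U = 360·cos54.7° − 52 = 156.0 kN/m
Driving force T = W sinα = 360·sin54.7° = 293.8 kN/m
Resisting force R = c·L + N'·tanφ_j = 0·8.4 + 156.0·tan48.0° = 0.0 + 173.3 = 173.3 kN/m
FS = R / T = 173.3 / 293.8 = 0.590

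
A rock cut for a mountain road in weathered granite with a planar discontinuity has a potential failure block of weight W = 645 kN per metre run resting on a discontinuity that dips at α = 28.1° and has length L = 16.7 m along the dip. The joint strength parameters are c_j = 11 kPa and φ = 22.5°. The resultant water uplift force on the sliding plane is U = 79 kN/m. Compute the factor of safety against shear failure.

FS = 1.27

Resolving the block weight along and normal to the plane and applying the Mohr–Coulomb strength on the joint:
N' = W cosα − U = 645·cos28.1° − 79 = 490.0 kN/m
Driving force T = W sinα = 645·sin28.1° = 303.8 kN/m
Resisting force R = c_j·L + N'·tanφ = 11·16.7 + 490.0·tan22.5° = 183.7 + 203.0 = 386.7 kN/m
FS = R / T = 386.7 / 303.8 = 1.273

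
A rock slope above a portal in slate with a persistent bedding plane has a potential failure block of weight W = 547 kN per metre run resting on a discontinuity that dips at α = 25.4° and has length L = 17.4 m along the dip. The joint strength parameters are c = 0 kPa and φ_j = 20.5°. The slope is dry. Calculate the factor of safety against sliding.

Resolving the block weight along and normal to the plane and applying the Mohr–Coulomb strength on the joint:
N' = W cosα = 547·cos25.4° = 494.1 kN/m
Driving force T = W sinα = 547·sin25.4° = 234.6 kN/m
Resisting force R = c·L + N'·tanφ_j = 0·17.4 + 494.1·tan20.5° = 0.0 + 184.7 = 184.7 kN/m
FS = R / T = 184.7 / 234.6 = 0.787

FS = 0.79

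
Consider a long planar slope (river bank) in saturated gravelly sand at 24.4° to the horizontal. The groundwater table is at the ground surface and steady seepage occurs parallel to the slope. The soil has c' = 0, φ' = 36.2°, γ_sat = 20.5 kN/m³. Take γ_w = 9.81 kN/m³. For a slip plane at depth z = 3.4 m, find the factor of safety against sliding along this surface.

FS = 0.84

With seepage parallel to the slope and the water table at the surface, the effective normal stress on the slip plane uses the buoyant unit weight γ' = γ_sat − γ_w while the driving shear stress uses γ_sat:
FS = [c' + γ' z cos²β tanφ'] / [γ_sat z sinβ cosβ]
(For c' = 0 this reduces to FS = (γ'/γ_sat)·tanφ'/tanβ.)
γ' = 20.5 − 9.81 = 10.69 kN/m³
Numerator = 0.0 + 10.69·3.4·cos²24.4°·tan36.2° = 0.0 + 10.69·3.4·0.8293·0.7319 = 22.062 kPa
Denominator = 20.5·3.4·sin24.4°·cos24.4° = 20.5·3.4·0.4131·0.9107 = 26.222 kPa
FS = 22.062 / 26.222 = 0.841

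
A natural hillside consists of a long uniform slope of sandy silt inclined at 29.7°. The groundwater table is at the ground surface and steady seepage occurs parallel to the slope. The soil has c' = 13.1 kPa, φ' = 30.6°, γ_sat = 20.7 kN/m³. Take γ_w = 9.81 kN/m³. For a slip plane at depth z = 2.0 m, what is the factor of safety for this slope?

FS = 1.28

With seepage parallel to the slope and the water table at the surface, the effective normal stress on the slip plane uses the buoyant unit weight γ' = γ_sat − γ_w while the driving shear stress uses γ_sat:
FS = [c' + γ' z cos²β tanφ'] / [γ_sat z sinβ cosβ]
γ' = 20.7 − 9.81 = 10.89 kN/m³
Numerator = 13.1 + 10.89·2.0·cos²29.7°·tan30.6° = 13.1 + 10.89·2.0·0.7545·0.5914 = 22.819 kPa
Denominator = 20.7·2.0·sin29.7°·cos29.7° = 20.7·2.0·0.4955·0.8686 = 17.817 kPa
FS = 22.819 / 17.817 = 1.281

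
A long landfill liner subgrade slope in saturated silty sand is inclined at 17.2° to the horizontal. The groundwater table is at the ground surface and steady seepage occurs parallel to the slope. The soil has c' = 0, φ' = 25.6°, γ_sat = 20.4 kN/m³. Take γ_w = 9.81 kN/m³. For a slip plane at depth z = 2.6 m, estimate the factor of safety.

With seepage parallel to the slope and the water table at the surface, the effective normal stress on the slip plane uses the buoyant unit weight γ' = γ_sat − γ_w while the driving shear stress uses γ_sat:
FS = [c' + γ' z cos²β tanφ'] / [γ_sat z sinβ cosβ]
(For c' = 0 this reduces to FS = (γ'/γ_sat)·tanφ'/tanβ.)
γ' = 20.4 − 9.81 = 10.59 kN/m³
Numerator = 0.0 + 10.59·2.6·cos²17.2°·tan25.6° = 0.0 + 10.59·2.6·0.9126·0.4791 = 12.039 kPa
Denominator = 20.4·2.6·sin17.2°·cos17.2° = 20.4·2.6·0.2957·0.9553 = 14.983 kPa
FS = 12.039 / 14.983 = 0.803

FS = 0.80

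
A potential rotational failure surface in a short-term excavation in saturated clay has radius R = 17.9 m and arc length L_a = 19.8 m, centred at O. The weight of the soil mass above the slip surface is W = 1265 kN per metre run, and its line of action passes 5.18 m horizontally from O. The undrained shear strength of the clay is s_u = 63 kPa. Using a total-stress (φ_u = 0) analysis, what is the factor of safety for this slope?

Taking moments about the centre O, the resisting moment is provided by the undrained shear strength acting along the arc:
M_R = s_u·L_a·R = 63·19.80·17.9 = 22328.5 kN·m/m
M_D = W·d = 1265·5.18 = 6552.7 kN·m/m
FS = M_R / M_D = 22328.5 / 6552.7 = 3.408

FS = 3.41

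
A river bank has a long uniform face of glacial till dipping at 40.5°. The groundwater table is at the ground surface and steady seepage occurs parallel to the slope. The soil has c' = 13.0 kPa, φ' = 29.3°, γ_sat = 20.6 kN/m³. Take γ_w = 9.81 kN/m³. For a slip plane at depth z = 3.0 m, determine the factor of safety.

FS = 0.77

With seepage parallel to the slope and the water table at the surface, the effective normal stress on the slip plane uses the buoyant unit weight γ' = γ_sat − γ_w while the driving shear stress uses γ_sat:
FS = [c' + γ' z cos²β tanφ'] / [γ_sat z sinβ cosβ]
γ' = 20.6 − 9.81 = 10.79 kN/m³
Numerator = 13.0 + 10.79·3.0·cos²40.5°·tan29.3° = 13.0 + 10.79·3.0·0.5782·0.5612 = 23.503 kPa
Denominator = 20.6·3.0·sin40.5°·cos40.5° = 20.6·3.0·0.6494·0.7604 = 30.520 kPa
FS = 23.503 / 30.520 = 0.770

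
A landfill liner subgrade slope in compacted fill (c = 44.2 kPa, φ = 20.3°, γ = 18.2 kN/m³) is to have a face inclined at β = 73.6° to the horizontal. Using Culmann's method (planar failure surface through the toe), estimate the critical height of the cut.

Culmann's analysis gives the critical failure plane at α_cr = (β + φ)/2 = (73.6 + 20.3)/2 = 46.9°, and the critical height
H_c = (4c/γ) · sinβ cosφ / [1 − cos(β − φ)]
    = (4·44.2/18.2) · sin73.6°·cos20.3° / [1 − cos(53.3°)]
    = 9.714 · 0.9593·0.9379 / [1 − 0.5976]
    = 9.714 · 0.8997 / 0.4024
    = 21.72 m

H_c = 21.72 m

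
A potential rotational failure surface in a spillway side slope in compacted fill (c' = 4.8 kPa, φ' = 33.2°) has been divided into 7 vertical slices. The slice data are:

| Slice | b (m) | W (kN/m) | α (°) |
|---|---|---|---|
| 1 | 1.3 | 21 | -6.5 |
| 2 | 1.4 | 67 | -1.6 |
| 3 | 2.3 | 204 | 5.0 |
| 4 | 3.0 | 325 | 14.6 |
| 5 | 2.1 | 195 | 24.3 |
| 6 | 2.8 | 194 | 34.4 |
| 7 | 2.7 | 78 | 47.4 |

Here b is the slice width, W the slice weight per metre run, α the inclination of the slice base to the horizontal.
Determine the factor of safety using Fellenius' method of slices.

Ordinary method of slices: FS = Σ[c'·Δl_i + (W_i cosα_i)·tanφ'] / Σ W_i sinα_i, with Δl_i = b_i / cosα_i.
Slice 1: Δl = 1.3/cos(-6.5°) = 1.308 m; N'_1 = 21·cos(-6.5°) = 20.9; c'Δl = 6.28; W sinα = -2.4
Slice 2: Δl = 1.4/cos(-1.6°) = 1.401 m; N'_2 = 67·cos(-1.6°) = 67.0; c'Δl = 6.72; W sinα = -1.9
Slice 3: Δl = 2.3/cos5.0° = 2.309 m; N'_3 = 204·cos5.0° = 203.2; c'Δl = 11.08; W sinα = 17.8
Slice 4: Δl = 3.0/cos14.6° = 3.100 m; N'_4 = 325·cos14.6° = 314.5; c'Δl = 14.88; W sinα = 81.9
Slice 5: Δl = 2.1/cos24.3° = 2.304 m; N'_5 = 195·cos24.3° = 177.7; c'Δl = 11.06; W sinα = 80.2
Slice 6: Δl = 2.8/cos34.4° = 3.393 m; N'_6 = 194·cos34.4° = 160.1; c'Δl = 16.29; W sinα = 109.6
Slice 7: Δl = 2.7/cos47.4° = 3.989 m; N'_7 = 78·cos47.4° = 52.8; c'Δl = 19.15; W sinα = 57.4
Σc'Δl = 85.5 kN/m; ΣN' = 996.2 kN/m; ΣW sinα = 342.7 kN/m
Resisting = 85.5 + 996.2·tan33.2° = 85.5 + 651.9 = 737.3 kN/m
FS = 737.3 / 342.7 = 2.151

FS = 2.15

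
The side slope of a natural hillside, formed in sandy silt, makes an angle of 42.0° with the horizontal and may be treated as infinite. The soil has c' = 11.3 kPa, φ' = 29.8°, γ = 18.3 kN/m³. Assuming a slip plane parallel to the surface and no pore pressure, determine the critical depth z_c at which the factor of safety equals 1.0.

Setting FS = 1.00 in FS = [c' + γz cos²β tanφ'] / [γz sinβ cosβ] and solving for z:
z = c' / [γ cosβ (FS·sinβ − cosβ·tanφ')]
  = 11.3 / [18.3·cos42.0°·(1.00·sin42.0° − cos42.0°·tan29.8°)]
  = 11.3 / [18.3·0.7431·(1.00·0.6691 − 0.7431·0.5727)]
  = 11.3 / 3.3119 = 3.412 m

z_c = 3.41 m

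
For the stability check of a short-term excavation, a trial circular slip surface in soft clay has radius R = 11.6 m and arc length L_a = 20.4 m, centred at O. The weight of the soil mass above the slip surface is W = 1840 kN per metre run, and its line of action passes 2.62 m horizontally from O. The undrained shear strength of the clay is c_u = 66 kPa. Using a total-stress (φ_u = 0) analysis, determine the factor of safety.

Taking moments about the centre O, the resisting moment is provided by the undrained shear strength acting along the arc:
M_R = c_u·L_a·R = 66·20.40·11.6 = 15618.2 kN·m/m
M_D = W·d = 1840·2.62 = 4820.8 kN·m/m
FS = M_R / M_D = 15618.2 / 4820.8 = 3.240

FS = 3.24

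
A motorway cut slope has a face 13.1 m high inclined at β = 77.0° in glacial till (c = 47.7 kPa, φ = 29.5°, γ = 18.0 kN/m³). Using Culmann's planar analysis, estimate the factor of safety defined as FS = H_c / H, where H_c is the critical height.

FS = 2.12

H_c = (4c/γ) · sinβ cosφ / [1 − cos(β − φ)]
    = (4·47.7/18.0) · sin77.0°·cos29.5° / [1 − cos47.5°]
    = 10.600 · 0.8480 / 0.3244 = 27.71 m
FS = H_c / H = 27.71 / 13.1 = 2.115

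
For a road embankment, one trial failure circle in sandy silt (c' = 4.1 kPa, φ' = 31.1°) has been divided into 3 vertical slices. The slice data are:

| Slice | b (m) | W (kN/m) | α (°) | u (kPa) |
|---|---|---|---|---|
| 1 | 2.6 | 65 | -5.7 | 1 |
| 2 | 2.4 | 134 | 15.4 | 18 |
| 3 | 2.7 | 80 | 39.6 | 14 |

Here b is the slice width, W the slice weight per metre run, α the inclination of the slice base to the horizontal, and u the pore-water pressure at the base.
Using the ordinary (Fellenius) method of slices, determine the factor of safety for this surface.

FS = 1.64

Ordinary method of slices: FS = Σ[c'·Δl_i + (W_i cosα_i − u_i·Δl_i)·tanφ'] / Σ W_i sinα_i, with Δl_i = b_i / cosα_i.
Slice 1: Δl = 2.6/cos(-5.7°) = 2.613 m; N'_1 = 65·cos(-5.7°) − 1·2.613 = 62.1; c'Δl = 10.71; W sinα = -6.5
Slice 2: Δl = 2.4/cos15.4° = 2.489 m; N'_2 = 134·cos15.4° − 18·2.489 = 84.4; c'Δl = 10.21; W sinα = 35.6
Slice 3: Δl = 2.7/cos39.6° = 3.504 m; N'_3 = 80·cos39.6° − 14·3.504 = 12.6; c'Δl = 14.37; W sinα = 51.0
Σc'Δl = 35.3 kN/m; ΣN' = 159.0 kN/m; ΣW sinα = 80.1 kN/m
Resisting = 35.3 + 159.0·tan31.1° = 35.3 + 95.9 = 131.2 kN/m
FS = 131.2 / 80.1 = 1.638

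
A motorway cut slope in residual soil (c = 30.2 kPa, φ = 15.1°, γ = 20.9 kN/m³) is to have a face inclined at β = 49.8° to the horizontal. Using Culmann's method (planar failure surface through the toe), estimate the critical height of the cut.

Culmann's analysis gives the critical failure plane at α_cr = (β + φ)/2 = (49.8 + 15.1)/2 = 32.4°, and the critical height
H_c = (4c/γ) · sinβ cosφ / [1 − cos(β − φ)]
    = (4·30.2/20.9) · sin49.8°·cos15.1° / [1 − cos(34.7°)]
    = 5.780 · 0.7638·0.9655 / [1 − 0.8221]
    = 5.780 · 0.7374 / 0.1779
    = 23.96 m

H_c = 23.96 m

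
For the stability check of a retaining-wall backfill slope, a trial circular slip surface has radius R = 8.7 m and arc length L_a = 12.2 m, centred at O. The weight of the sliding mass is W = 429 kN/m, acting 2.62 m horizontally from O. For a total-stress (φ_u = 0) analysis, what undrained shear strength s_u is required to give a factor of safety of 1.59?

s_u = 16.8 kPa

FS = s_u·L_a·R / (W·d), so s_u = FS·W·d / (L_a·R).
s_u = 1.59·429·2.62 / (12.20·8.7) = 1787.1 / 106.14 = 16.84 kPa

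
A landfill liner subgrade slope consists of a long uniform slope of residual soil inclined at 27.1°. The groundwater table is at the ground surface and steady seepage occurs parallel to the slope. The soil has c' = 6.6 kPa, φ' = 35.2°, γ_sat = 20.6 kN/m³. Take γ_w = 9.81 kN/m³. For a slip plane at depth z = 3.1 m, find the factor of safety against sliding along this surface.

FS = 0.98

With seepage parallel to the slope and the water table at the surface, the effective normal stress on the slip plane uses the buoyant unit weight γ' = γ_sat − γ_w while the driving shear stress uses γ_sat:
FS = [c' + γ' z cos²β tanφ'] / [γ_sat z sinβ cosβ]
γ' = 20.6 − 9.81 = 10.79 kN/m³
Numerator = 6.6 + 10.79·3.1·cos²27.1°·tan35.2° = 6.6 + 10.79·3.1·0.7925·0.7054 = 25.299 kPa
Denominator = 20.6·3.1·sin27.1°·cos27.1° = 20.6·3.1·0.4555·0.8902 = 25.897 kPa
FS = 25.299 / 25.897 = 0.977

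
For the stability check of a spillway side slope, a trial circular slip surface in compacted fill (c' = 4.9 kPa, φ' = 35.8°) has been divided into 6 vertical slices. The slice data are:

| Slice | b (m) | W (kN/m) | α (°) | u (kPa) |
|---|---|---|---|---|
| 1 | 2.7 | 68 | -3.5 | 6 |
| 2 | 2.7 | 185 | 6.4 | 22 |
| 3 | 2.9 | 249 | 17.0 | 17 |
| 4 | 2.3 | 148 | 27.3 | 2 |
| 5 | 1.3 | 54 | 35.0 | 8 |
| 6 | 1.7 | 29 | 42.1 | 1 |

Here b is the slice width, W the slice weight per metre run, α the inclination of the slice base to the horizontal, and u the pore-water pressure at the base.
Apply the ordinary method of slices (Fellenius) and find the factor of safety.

Ordinary method of slices: FS = Σ[c'·Δl_i + (W_i cosα_i − u_i·Δl_i)·tanφ'] / Σ W_i sinα_i, with Δl_i = b_i / cosα_i.
Slice 1: Δl = 2.7/cos(-3.5°) = 2.705 m; N'_1 = 68·cos(-3.5°) − 6·2.705 = 51.6; c'Δl = 13.25; W sinα = -4.2
Slice 2: Δl = 2.7/cos6.4° = 2.717 m; N'_2 = 185·cos6.4° − 22·2.717 = 124.1; c'Δl = 13.31; W sinα = 20.6
Slice 3: Δl = 2.9/cos17.0° = 3.033 m; N'_3 = 249·cos17.0° − 17·3.033 = 186.6; c'Δl = 14.86; W sinα = 72.8
Slice 4: Δl = 2.3/cos27.3° = 2.588 m; N'_4 = 148·cos27.3° − 2·2.588 = 126.3; c'Δl = 12.68; W sinα = 67.9
Slice 5: Δl = 1.3/cos35.0° = 1.587 m; N'_5 = 54·cos35.0° − 8·1.587 = 31.5; c'Δl = 7.78; W sinα = 31.0
Slice 6: Δl = 1.7/cos42.1° = 2.291 m; N'_6 = 29·cos42.1° − 1·2.291 = 19.2; c'Δl = 11.23; W sinα = 19.4
Σc'Δl = 73.1 kN/m; ΣN' = 539.4 kN/m; ΣW sinα = 207.6 kN/m
Resisting = 73.1 + 539.4·tan35.8° = 73.1 + 389.0 = 462.1 kN/m
FS = 462.1 / 207.6 = 2.226

FS = 2.23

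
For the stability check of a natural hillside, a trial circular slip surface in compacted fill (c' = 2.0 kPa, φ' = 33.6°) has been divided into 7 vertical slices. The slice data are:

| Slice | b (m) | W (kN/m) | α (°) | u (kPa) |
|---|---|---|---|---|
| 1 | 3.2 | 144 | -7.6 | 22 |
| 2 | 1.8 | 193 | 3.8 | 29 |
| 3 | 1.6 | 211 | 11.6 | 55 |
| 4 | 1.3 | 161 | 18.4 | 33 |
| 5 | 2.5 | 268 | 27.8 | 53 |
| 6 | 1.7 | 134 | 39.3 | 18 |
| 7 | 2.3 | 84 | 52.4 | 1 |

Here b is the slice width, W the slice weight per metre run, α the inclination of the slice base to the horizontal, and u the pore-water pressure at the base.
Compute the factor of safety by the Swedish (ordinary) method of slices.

Ordinary method of slices: FS = Σ[c'·Δl_i + (W_i cosα_i − u_i·Δl_i)·tanφ'] / Σ W_i sinα_i, with Δl_i = b_i / cosα_i.
Slice 1: Δl = 3.2/cos(-7.6°) = 3.228 m; N'_1 = 144·cos(-7.6°) − 22·3.228 = 71.7; c'Δl = 6.46; W sinα = -19.0
Slice 2: Δl = 1.8/cos3.8° = 1.804 m; N'_2 = 193·cos3.8° − 29·1.804 = 140.3; c'Δl = 3.61; W sinα = 12.8
Slice 3: Δl = 1.6/cos11.6° = 1.633 m; N'_3 = 211·cos11.6° − 55·1.633 = 116.9; c'Δl = 3.27; W sinα = 42.4
Slice 4: Δl = 1.3/cos18.4° = 1.370 m; N'_4 = 161·cos18.4° − 33·1.370 = 107.6; c'Δl = 2.74; W sinα = 50.8
Slice 5: Δl = 2.5/cos27.8° = 2.826 m; N'_5 = 268·cos27.8° − 53·2.826 = 87.3; c'Δl = 5.65; W sinα = 125.0
Slice 6: Δl = 1.7/cos39.3° = 2.197 m; N'_6 = 134·cos39.3° − 18·2.197 = 64.2; c'Δl = 4.39; W sinα = 84.9
Slice 7: Δl = 2.3/cos52.4° = 3.770 m; N'_7 = 84·cos52.4° − 1·3.770 = 47.5; c'Δl = 7.54; W sinα = 66.6
Σc'Δl = 33.7 kN/m; ΣN' = 635.3 kN/m; ΣW sinα = 363.4 kN/m
Resisting = 33.7 + 635.3·tan33.6° = 33.7 + 422.1 = 455.7 kN/m
FS = 455.7 / 363.4 = 1.254

FS = 1.25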